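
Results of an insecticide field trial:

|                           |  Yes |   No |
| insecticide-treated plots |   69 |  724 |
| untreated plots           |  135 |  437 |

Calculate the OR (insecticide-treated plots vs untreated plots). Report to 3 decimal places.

odds, insecticide-treated plots = 69/724 = 0.0953
odds, untreated plots = 135/437 = 0.3089
OR = 0.0953 / 0.3089 = 0.309

OR ≈ 0.309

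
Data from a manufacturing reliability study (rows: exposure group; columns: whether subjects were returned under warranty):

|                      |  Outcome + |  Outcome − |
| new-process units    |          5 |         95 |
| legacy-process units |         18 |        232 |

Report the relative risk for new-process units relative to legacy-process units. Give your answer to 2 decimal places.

RR: 0.69

risk, new-process units = 5/100 = 0.0500
risk, legacy-process units = 18/250 = 0.0720
RR = 0.0500 / 0.0720 = 0.69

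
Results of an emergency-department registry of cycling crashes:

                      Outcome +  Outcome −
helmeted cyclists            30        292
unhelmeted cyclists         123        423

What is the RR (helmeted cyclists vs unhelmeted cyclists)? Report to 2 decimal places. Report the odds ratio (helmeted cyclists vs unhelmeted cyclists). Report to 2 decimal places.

RR = 0.41; OR = 0.35

risk, helmeted cyclists = 30/322 = 0.0932
risk, unhelmeted cyclists = 123/546 = 0.2253
RR = 0.0932 / 0.2253 = 0.41
OR = (30 × 423) / (292 × 123) = 12690/35916 ≈ 0.35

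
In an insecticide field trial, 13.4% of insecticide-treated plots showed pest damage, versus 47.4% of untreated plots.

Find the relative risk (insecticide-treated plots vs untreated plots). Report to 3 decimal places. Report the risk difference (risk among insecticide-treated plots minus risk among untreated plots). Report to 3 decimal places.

RR = 0.283; RD = -0.340

RR = 0.1340 / 0.4740 = 0.283
risk difference = 0.1340 − 0.4740 = -0.340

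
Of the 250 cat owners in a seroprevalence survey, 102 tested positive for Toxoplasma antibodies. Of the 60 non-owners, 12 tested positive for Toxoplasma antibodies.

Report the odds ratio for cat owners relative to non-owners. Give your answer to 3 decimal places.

OR = (102 × 48) / (148 × 12) = 4896/1776 ≈ 2.757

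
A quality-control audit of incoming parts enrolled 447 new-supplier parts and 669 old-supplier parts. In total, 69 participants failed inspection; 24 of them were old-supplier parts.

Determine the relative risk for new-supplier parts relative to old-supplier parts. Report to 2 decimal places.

new-supplier parts with the outcome: 69 − 24 = 45
new-supplier parts without the outcome: 447 − 45 = 402
old-supplier parts without the outcome: 669 − 24 = 645
risk, new-supplier parts = 45/447 = 0.10067
risk, old-supplier parts = 24/669 = 0.03587
RR = 0.10067 / 0.03587 = 2.81

RR = 2.81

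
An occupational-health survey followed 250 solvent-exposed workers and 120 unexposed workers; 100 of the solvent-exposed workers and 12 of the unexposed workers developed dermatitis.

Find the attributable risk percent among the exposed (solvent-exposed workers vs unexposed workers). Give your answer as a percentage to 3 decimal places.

risk, solvent-exposed workers = 100/250 = 0.4000
risk, unexposed workers = 12/120 = 0.1000
AR% = (0.4000 − 0.1000) / 0.4000 = 0.7500 → 75.000%

AR% = 75.000%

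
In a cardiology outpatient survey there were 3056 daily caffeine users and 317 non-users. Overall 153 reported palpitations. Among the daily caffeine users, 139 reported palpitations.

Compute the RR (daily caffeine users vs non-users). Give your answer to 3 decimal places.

daily caffeine users without the outcome: 3056 − 139 = 2917
non-users with the outcome: 153 − 139 = 14
non-users without the outcome: 317 − 14 = 303
risk, daily caffeine users = 139/3056 = 0.04548
risk, non-users = 14/317 = 0.04416
RR = 0.04548 / 0.04416 = 1.030

1.030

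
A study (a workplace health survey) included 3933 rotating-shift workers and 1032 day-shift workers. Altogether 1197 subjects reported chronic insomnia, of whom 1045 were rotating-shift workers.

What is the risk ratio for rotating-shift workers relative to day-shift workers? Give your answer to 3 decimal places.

1.804

rotating-shift workers without the outcome: 3933 − 1045 = 2888
day-shift workers with the outcome: 1197 − 1045 = 152
day-shift workers without the outcome: 1032 − 152 = 880
risk, rotating-shift workers = 1045/3933 = 0.2657
risk, day-shift workers = 152/1032 = 0.1473
RR = 0.2657 / 0.1473 = 1.804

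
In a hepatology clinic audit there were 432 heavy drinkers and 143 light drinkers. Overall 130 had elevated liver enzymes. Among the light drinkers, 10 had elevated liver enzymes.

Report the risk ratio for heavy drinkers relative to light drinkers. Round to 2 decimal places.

heavy drinkers with the outcome: 130 − 10 = 120
heavy drinkers without the outcome: 432 − 120 = 312
light drinkers without the outcome: 143 − 10 = 133
risk, heavy drinkers = 120/432 = 0.2778
risk, light drinkers = 10/143 = 0.0699
RR = 0.2778 / 0.0699 = 3.97

3.97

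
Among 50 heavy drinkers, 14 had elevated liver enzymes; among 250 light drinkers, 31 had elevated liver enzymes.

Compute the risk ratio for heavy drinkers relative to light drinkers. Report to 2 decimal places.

2.26

risk, heavy drinkers = 14/50 = 0.2800
risk, light drinkers = 31/250 = 0.1240
RR = 0.2800 / 0.1240 = 2.26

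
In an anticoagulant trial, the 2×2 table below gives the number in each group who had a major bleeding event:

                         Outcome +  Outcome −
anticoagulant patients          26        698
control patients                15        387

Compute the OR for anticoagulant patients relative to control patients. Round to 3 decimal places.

odds, anticoagulant patients = 26/698 = 0.03725
odds, control patients = 15/387 = 0.03876
OR = 0.03725 / 0.03876 = 0.961

OR ≈ 0.961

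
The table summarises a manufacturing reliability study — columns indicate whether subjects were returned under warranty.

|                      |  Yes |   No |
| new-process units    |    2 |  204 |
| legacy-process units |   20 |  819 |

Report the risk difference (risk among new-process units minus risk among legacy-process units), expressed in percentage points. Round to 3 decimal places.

risk, new-process units = 2/206 = 0.00971
risk, legacy-process units = 20/839 = 0.02384
risk difference = 0.00971 − 0.02384 = -0.01413 → -1.413 percentage points

RD: -1.413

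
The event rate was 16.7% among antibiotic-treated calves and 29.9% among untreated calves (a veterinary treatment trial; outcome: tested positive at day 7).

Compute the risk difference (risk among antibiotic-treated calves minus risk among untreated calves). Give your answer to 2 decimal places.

risk difference = 0.1670 − 0.2990 = -0.13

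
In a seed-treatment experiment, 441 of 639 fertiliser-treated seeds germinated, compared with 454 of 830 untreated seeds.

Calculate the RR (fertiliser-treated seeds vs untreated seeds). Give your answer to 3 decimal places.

RR: 1.262

risk, fertiliser-treated seeds = 441/639 = 0.6901
risk, untreated seeds = 454/830 = 0.5470
RR = 0.6901 / 0.5470 = 1.262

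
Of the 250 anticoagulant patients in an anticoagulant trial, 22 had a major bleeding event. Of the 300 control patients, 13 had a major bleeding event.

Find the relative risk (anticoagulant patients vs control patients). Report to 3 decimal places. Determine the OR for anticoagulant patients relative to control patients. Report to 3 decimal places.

risk, anticoagulant patients = 22/250 = 0.08800
risk, control patients = 13/300 = 0.04333
RR = 0.08800 / 0.04333 = 2.031
odds, anticoagulant patients = 22/228 = 0.09649
odds, control patients = 13/287 = 0.04530
OR = 0.09649 / 0.04530 = 2.130

RR = 2.031; OR = 2.130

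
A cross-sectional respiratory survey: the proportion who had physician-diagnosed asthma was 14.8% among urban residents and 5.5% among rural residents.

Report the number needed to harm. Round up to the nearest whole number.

absolute risk difference = 0.093000
1 / 0.093000 = 10.753 → round up → 11

11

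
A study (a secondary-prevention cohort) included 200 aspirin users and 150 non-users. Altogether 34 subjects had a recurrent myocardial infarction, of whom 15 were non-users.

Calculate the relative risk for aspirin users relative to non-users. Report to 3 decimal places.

RR ≈ 0.950

aspirin users with the outcome: 34 − 15 = 19
aspirin users without the outcome: 200 − 19 = 181
non-users without the outcome: 150 − 15 = 135
risk, aspirin users = 19/200 = 0.0950
risk, non-users = 15/150 = 0.1000
RR = 0.0950 / 0.1000 = 0.950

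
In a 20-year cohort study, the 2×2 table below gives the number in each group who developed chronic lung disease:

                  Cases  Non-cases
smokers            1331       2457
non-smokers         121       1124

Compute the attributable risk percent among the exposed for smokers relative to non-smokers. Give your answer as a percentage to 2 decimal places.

risk, smokers = 1331/3788 = 0.3514
risk, non-smokers = 121/1245 = 0.0972
AR% = (0.3514 − 0.0972) / 0.3514 = 0.7234 → 72.34%

72.34%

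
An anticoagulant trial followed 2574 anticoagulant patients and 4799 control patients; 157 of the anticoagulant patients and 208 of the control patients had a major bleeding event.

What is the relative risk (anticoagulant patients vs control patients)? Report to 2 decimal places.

1.41

risk, anticoagulant patients = 157/2574 = 0.06099
risk, control patients = 208/4799 = 0.04334
RR = 0.06099 / 0.04334 = 1.41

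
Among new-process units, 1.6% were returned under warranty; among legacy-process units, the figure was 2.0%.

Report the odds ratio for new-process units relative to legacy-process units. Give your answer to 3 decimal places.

0.797

odds, new-process units = 0.01600/0.98400 = 0.01626
odds, legacy-process units = 0.02000/0.98000 = 0.02041
OR = 0.01626 / 0.02041 = 0.797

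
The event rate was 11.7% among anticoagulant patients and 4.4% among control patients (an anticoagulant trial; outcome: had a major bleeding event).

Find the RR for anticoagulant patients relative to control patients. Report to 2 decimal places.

RR = 0.11700 / 0.04400 = 2.66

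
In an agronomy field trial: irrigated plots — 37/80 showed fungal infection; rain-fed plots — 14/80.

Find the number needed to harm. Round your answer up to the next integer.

risk, irrigated plots = 37/80 = 0.462500
risk, rain-fed plots = 14/80 = 0.175000
absolute risk difference = 0.287500
1 / 0.287500 = 3.478 → round up → 4

4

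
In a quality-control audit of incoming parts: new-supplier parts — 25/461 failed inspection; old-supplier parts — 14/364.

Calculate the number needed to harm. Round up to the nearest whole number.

risk, new-supplier parts = 25/461 = 0.054230
risk, old-supplier parts = 14/364 = 0.038462
absolute risk difference = 0.015768
1 / 0.015768 = 63.420 → round up → 64

NNH ≈ 64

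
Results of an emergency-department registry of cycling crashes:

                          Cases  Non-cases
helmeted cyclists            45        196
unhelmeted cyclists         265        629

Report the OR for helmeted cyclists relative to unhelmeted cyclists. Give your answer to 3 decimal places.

OR ≈ 0.545

odds, helmeted cyclists = 45/196 = 0.2296
odds, unhelmeted cyclists = 265/629 = 0.4213
OR = 0.2296 / 0.4213 = 0.545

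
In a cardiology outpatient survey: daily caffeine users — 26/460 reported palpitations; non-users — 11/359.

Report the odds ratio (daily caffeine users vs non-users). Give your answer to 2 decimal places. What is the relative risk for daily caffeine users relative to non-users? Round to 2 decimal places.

OR = 1.90; RR = 1.84

odds, daily caffeine users = 26/434 = 0.05991
odds, non-users = 11/348 = 0.03161
OR = 0.05991 / 0.03161 = 1.90
risk, daily caffeine users = 26/460 = 0.05652
risk, non-users = 11/359 = 0.03064
RR = 0.05652 / 0.03064 = 1.84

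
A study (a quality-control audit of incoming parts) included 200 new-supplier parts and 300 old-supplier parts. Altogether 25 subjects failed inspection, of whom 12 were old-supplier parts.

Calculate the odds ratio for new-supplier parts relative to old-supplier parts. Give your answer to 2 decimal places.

new-supplier parts with the outcome: 25 − 12 = 13
new-supplier parts without the outcome: 200 − 13 = 187
old-supplier parts without the outcome: 300 − 12 = 288
odds, new-supplier parts = 13/187 = 0.06952
odds, old-supplier parts = 12/288 = 0.04167
OR = 0.06952 / 0.04167 = 1.67

OR = 1.67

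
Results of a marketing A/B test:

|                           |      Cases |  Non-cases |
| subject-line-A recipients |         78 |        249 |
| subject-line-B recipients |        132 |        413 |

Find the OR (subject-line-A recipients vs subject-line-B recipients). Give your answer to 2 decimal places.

OR = (78 × 413) / (249 × 132) = 32214/32868 ≈ 0.98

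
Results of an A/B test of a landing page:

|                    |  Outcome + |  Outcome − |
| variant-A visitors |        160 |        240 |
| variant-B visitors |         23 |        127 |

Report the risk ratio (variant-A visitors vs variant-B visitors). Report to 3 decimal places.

RR = 2.609

risk, variant-A visitors = 160/400 = 0.4000
risk, variant-B visitors = 23/150 = 0.1533
RR = 0.4000 / 0.1533 = 2.609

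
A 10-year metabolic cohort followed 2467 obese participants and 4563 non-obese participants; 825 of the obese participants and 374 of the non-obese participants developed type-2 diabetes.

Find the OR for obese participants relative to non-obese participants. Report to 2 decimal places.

OR = (825 × 4189) / (1642 × 374) = 3455925/614108 ≈ 5.63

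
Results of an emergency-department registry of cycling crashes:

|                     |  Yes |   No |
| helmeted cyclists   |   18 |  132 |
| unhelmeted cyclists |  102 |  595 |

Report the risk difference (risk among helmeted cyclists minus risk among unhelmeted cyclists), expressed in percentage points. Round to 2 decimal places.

-2.63

risk, helmeted cyclists = 18/150 = 0.1200
risk, unhelmeted cyclists = 102/697 = 0.1463
risk difference = 0.1200 − 0.1463 = -0.0263 → -2.63 percentage points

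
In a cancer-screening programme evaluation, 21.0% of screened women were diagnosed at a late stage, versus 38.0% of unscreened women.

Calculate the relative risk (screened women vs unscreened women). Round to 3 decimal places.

RR = 0.2100 / 0.3800 = 0.553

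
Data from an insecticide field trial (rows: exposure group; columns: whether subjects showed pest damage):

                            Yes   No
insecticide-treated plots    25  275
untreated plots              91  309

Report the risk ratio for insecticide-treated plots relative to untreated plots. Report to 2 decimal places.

risk, insecticide-treated plots = 25/300 = 0.0833
risk, untreated plots = 91/400 = 0.2275
RR = 0.0833 / 0.2275 = 0.37

0.37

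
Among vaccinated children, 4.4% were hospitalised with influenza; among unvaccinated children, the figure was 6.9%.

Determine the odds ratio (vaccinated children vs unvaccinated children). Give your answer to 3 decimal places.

0.621

odds, vaccinated children = 0.04400/0.95600 = 0.04603
odds, unvaccinated children = 0.06900/0.93100 = 0.07411
OR = 0.04603 / 0.07411 = 0.621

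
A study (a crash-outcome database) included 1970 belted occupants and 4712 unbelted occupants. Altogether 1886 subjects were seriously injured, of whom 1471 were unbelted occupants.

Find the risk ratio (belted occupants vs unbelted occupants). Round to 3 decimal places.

0.675

belted occupants with the outcome: 1886 − 1471 = 415
belted occupants without the outcome: 1970 − 415 = 1555
unbelted occupants without the outcome: 4712 − 1471 = 3241
risk, belted occupants = 415/1970 = 0.2107
risk, unbelted occupants = 1471/4712 = 0.3122
RR = 0.2107 / 0.3122 = 0.675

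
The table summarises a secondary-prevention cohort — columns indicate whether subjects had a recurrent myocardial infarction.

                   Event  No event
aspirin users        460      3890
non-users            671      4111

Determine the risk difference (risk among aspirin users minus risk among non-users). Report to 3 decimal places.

-0.035

risk, aspirin users = 460/4350 = 0.1057
risk, non-users = 671/4782 = 0.1403
risk difference = 0.1057 − 0.1403 = -0.035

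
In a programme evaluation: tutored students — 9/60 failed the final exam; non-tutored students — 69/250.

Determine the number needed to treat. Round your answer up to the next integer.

risk, tutored students = 9/60 = 0.150000
risk, non-tutored students = 69/250 = 0.276000
absolute risk difference = 0.126000
1 / 0.126000 = 7.937 → round up → 8

8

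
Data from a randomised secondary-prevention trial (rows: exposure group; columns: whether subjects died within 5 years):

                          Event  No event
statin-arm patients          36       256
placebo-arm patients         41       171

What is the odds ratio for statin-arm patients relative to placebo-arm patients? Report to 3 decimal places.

OR = (36 × 171) / (256 × 41) = 6156/10496 ≈ 0.587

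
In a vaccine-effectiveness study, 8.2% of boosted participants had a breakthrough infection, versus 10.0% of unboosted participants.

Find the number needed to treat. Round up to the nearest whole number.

NNT: 56

absolute risk difference = 0.018000
1 / 0.018000 = 55.556 → round up → 56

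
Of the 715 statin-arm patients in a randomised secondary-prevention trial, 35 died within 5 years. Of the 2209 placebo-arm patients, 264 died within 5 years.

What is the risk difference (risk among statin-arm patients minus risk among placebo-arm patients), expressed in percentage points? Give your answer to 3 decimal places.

RD: -7.056

risk, statin-arm patients = 35/715 = 0.04895
risk, placebo-arm patients = 264/2209 = 0.11951
risk difference = 0.04895 − 0.11951 = -0.07056 → -7.056 percentage points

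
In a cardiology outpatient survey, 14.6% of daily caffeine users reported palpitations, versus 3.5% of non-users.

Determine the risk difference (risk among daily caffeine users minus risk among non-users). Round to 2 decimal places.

risk difference = 0.14600 − 0.03500 = 0.11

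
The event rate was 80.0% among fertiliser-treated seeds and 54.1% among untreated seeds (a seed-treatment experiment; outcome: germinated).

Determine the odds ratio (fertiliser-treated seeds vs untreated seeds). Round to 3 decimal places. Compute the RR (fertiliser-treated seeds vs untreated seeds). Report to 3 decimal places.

odds, fertiliser-treated seeds = 0.8000/0.2000 = 4.0000
odds, untreated seeds = 0.5410/0.4590 = 1.1786
OR = 4.0000 / 1.1786 = 3.394
RR = 0.8000 / 0.5410 = 1.479

OR = 3.394; RR = 1.479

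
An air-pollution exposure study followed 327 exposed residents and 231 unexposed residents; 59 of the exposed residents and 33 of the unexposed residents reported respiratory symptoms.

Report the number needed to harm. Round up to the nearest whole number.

NNH = 27

risk, exposed residents = 59/327 = 0.180428
risk, unexposed residents = 33/231 = 0.142857
absolute risk difference = 0.037571
1 / 0.037571 = 26.616 → round up → 27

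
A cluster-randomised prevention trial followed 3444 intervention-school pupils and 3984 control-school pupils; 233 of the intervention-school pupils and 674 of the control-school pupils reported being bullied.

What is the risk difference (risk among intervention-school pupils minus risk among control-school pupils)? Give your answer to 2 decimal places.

RD ≈ -0.10

risk, intervention-school pupils = 233/3444 = 0.0677
risk, control-school pupils = 674/3984 = 0.1692
risk difference = 0.0677 − 0.1692 = -0.10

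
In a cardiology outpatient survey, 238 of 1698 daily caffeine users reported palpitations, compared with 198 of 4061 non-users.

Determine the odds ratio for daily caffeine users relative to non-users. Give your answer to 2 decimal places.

odds, daily caffeine users = 238/1460 = 0.16301
odds, non-users = 198/3863 = 0.05126
OR = 0.16301 / 0.05126 = 3.18

OR ≈ 3.18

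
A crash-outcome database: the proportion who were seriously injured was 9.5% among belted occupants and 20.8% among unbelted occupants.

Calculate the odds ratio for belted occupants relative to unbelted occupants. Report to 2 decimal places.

OR = 0.40

odds, belted occupants = 0.0950/0.9050 = 0.1050
odds, unbelted occupants = 0.2080/0.7920 = 0.2626
OR = 0.1050 / 0.2626 = 0.40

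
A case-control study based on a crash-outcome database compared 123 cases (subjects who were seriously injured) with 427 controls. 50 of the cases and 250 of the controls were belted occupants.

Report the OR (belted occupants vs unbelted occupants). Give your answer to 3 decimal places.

OR = (50 × 177) / (250 × 73) = 8850/18250 ≈ 0.485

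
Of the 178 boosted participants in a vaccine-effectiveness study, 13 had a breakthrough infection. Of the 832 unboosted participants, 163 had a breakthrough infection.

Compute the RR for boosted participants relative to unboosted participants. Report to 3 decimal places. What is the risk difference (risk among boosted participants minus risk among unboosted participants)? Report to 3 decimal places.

risk, boosted participants = 13/178 = 0.0730
risk, unboosted participants = 163/832 = 0.1959
RR = 0.0730 / 0.1959 = 0.373
risk difference = 0.0730 − 0.1959 = -0.123

RR = 0.373; RD = -0.123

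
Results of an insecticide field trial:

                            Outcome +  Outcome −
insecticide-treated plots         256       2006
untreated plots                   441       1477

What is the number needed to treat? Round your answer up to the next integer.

NNT: 9

risk, insecticide-treated plots = 256/2262 = 0.113174
risk, untreated plots = 441/1918 = 0.229927
absolute risk difference = 0.116753
1 / 0.116753 = 8.565 → round up → 9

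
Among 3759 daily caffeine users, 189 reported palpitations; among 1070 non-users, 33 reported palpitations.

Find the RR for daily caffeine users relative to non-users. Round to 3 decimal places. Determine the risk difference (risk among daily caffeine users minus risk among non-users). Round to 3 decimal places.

RR = 1.630; RD = 0.019

risk, daily caffeine users = 189/3759 = 0.05028
risk, non-users = 33/1070 = 0.03084
RR = 0.05028 / 0.03084 = 1.630
risk difference = 0.05028 − 0.03084 = 0.019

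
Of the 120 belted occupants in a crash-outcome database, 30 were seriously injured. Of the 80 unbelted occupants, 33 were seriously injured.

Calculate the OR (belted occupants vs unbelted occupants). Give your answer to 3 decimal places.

0.475

odds, belted occupants = 30/90 = 0.3333
odds, unbelted occupants = 33/47 = 0.7021
OR = 0.3333 / 0.7021 = 0.475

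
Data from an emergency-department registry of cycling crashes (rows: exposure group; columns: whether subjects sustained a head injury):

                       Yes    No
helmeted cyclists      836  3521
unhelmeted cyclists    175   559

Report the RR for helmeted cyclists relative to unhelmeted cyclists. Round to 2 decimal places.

RR = 0.80

risk, helmeted cyclists = 836/4357 = 0.1919
risk, unhelmeted cyclists = 175/734 = 0.2384
RR = 0.1919 / 0.2384 = 0.80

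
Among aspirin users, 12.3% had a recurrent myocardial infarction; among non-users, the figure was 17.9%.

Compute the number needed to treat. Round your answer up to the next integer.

NNT: 18

absolute risk difference = 0.056000
1 / 0.056000 = 17.857 → round up → 18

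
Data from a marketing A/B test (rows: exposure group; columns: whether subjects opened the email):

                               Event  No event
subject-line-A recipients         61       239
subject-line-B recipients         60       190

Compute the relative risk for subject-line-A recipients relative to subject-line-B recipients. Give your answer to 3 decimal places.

0.847

risk, subject-line-A recipients = 61/300 = 0.2033
risk, subject-line-B recipients = 60/250 = 0.2400
RR = 0.2033 / 0.2400 = 0.847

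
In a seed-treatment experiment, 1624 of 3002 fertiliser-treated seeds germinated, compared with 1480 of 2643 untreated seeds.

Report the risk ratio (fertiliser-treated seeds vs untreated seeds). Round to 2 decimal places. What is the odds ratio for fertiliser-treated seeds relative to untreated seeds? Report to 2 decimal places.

risk, fertiliser-treated seeds = 1624/3002 = 0.5410
risk, untreated seeds = 1480/2643 = 0.5600
RR = 0.5410 / 0.5600 = 0.97
odds, fertiliser-treated seeds = 1624/1378 = 1.1785
odds, untreated seeds = 1480/1163 = 1.2726
OR = 1.1785 / 1.2726 = 0.93

RR = 0.97; OR = 0.93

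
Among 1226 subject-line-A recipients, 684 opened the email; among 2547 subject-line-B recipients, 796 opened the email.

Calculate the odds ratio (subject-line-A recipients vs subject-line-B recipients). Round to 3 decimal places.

OR = (684 × 1751) / (542 × 796) = 1197684/431432 ≈ 2.776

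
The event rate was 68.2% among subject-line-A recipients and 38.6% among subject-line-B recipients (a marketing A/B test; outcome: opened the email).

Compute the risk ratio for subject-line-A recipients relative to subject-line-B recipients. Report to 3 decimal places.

RR = 0.6820 / 0.3860 = 1.767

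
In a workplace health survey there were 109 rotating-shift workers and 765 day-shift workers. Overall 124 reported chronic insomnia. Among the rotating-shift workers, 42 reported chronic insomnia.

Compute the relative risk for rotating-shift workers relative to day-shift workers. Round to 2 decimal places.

rotating-shift workers without the outcome: 109 − 42 = 67
day-shift workers with the outcome: 124 − 42 = 82
day-shift workers without the outcome: 765 − 82 = 683
risk, rotating-shift workers = 42/109 = 0.3853
risk, day-shift workers = 82/765 = 0.1072
RR = 0.3853 / 0.1072 = 3.59

3.59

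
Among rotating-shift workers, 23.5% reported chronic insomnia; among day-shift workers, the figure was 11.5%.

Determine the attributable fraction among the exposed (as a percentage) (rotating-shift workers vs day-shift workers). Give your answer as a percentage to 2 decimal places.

AR% = (0.2350 − 0.1150) / 0.2350 = 0.5106 → 51.06%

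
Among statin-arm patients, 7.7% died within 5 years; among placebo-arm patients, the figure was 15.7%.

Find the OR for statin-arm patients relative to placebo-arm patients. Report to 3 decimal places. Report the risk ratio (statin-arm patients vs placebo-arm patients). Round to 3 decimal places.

OR = 0.448; RR = 0.490

odds, statin-arm patients = 0.0770/0.9230 = 0.0834
odds, placebo-arm patients = 0.1570/0.8430 = 0.1862
OR = 0.0834 / 0.1862 = 0.448
RR = 0.0770 / 0.1570 = 0.490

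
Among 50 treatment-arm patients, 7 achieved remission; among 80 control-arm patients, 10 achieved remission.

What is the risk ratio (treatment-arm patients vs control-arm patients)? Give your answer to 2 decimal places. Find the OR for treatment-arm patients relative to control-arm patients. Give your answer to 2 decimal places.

RR = 1.12; OR = 1.14

risk, treatment-arm patients = 7/50 = 0.1400
risk, control-arm patients = 10/80 = 0.1250
RR = 0.1400 / 0.1250 = 1.12
OR = (7 × 70) / (43 × 10) = 490/430 ≈ 1.14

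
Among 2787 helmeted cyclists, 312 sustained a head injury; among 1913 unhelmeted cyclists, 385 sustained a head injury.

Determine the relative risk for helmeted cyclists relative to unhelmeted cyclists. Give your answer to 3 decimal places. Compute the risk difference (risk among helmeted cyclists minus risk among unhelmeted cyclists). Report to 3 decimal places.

RR = 0.556; RD = -0.089

risk, helmeted cyclists = 312/2787 = 0.1119
risk, unhelmeted cyclists = 385/1913 = 0.2013
RR = 0.1119 / 0.2013 = 0.556
risk difference = 0.1119 − 0.2013 = -0.089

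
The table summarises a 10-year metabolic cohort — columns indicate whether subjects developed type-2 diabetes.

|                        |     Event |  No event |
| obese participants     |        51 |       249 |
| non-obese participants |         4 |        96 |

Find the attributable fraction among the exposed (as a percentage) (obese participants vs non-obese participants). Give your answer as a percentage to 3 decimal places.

76.471%

risk, obese participants = 51/300 = 0.17000
risk, non-obese participants = 4/100 = 0.04000
AR% = (0.17000 − 0.04000) / 0.17000 = 0.7647 → 76.471%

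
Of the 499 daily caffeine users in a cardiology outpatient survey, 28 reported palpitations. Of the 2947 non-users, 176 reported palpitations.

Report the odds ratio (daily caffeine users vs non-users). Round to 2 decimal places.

OR = (28 × 2771) / (471 × 176) = 77588/82896 ≈ 0.94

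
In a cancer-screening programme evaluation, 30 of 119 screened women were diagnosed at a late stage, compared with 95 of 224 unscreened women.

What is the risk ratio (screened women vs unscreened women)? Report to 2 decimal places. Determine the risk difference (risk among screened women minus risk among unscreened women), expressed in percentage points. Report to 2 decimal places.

RR = 0.59; RD = -17.20

risk, screened women = 30/119 = 0.2521
risk, unscreened women = 95/224 = 0.4241
RR = 0.2521 / 0.4241 = 0.59
risk difference = 0.2521 − 0.4241 = -0.1720 → -17.20 percentage points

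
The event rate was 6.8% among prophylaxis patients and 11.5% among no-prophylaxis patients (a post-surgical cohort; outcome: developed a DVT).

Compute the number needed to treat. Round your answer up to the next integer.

NNT: 22

absolute risk difference = 0.047000
1 / 0.047000 = 21.277 → round up → 22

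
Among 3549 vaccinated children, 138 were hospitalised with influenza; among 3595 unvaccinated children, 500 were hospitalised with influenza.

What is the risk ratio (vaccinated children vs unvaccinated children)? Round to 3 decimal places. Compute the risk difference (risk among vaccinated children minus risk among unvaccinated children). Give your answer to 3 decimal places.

risk, vaccinated children = 138/3549 = 0.03888
risk, unvaccinated children = 500/3595 = 0.13908
RR = 0.03888 / 0.13908 = 0.280
risk difference = 0.03888 − 0.13908 = -0.100

RR = 0.280; RD = -0.100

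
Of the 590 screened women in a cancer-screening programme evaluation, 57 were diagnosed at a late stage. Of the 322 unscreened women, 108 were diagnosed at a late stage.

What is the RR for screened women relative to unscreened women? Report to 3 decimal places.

risk, screened women = 57/590 = 0.0966
risk, unscreened women = 108/322 = 0.3354
RR = 0.0966 / 0.3354 = 0.288

RR = 0.288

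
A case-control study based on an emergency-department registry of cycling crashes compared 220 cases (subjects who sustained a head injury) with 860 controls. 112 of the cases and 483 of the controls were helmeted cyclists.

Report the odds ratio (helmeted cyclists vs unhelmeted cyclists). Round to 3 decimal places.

OR = (112 × 377) / (483 × 108) = 42224/52164 ≈ 0.809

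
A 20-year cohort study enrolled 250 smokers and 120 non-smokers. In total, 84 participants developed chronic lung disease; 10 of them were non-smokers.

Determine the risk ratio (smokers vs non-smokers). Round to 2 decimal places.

smokers with the outcome: 84 − 10 = 74
smokers without the outcome: 250 − 74 = 176
non-smokers without the outcome: 120 − 10 = 110
risk, smokers = 74/250 = 0.2960
risk, non-smokers = 10/120 = 0.0833
RR = 0.2960 / 0.0833 = 3.55

RR: 3.55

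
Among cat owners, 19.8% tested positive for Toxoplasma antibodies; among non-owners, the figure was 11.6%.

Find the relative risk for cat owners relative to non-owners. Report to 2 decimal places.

RR = 0.1980 / 0.1160 = 1.71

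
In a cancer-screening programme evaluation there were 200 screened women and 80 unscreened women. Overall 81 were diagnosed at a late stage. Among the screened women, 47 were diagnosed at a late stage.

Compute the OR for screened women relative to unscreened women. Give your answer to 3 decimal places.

screened women without the outcome: 200 − 47 = 153
unscreened women with the outcome: 81 − 47 = 34
unscreened women without the outcome: 80 − 34 = 46
OR = (47 × 46) / (153 × 34) = 2162/5202 ≈ 0.416

0.416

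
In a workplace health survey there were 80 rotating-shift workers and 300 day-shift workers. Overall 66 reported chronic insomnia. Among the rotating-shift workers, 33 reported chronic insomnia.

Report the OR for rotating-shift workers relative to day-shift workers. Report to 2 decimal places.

rotating-shift workers without the outcome: 80 − 33 = 47
day-shift workers with the outcome: 66 − 33 = 33
day-shift workers without the outcome: 300 − 33 = 267
OR = (33 × 267) / (47 × 33) = 8811/1551 ≈ 5.68

OR ≈ 5.68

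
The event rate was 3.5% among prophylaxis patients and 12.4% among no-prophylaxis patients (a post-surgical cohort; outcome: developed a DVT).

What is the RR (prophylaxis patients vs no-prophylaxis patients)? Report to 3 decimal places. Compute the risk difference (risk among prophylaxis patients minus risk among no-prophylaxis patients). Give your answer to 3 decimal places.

RR = 0.282; RD = -0.089

RR = 0.03500 / 0.12400 = 0.282
risk difference = 0.03500 − 0.12400 = -0.089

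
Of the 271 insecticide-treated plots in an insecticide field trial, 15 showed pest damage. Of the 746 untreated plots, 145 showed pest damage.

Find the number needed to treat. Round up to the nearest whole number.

risk, insecticide-treated plots = 15/271 = 0.055351
risk, untreated plots = 145/746 = 0.194370
absolute risk difference = 0.139019
1 / 0.139019 = 7.193 → round up → 8

NNT: 8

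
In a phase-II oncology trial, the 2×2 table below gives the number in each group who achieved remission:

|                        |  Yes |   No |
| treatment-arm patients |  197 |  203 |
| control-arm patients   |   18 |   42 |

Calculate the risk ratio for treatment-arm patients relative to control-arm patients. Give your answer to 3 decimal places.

risk, treatment-arm patients = 197/400 = 0.4925
risk, control-arm patients = 18/60 = 0.3000
RR = 0.4925 / 0.3000 = 1.642

1.642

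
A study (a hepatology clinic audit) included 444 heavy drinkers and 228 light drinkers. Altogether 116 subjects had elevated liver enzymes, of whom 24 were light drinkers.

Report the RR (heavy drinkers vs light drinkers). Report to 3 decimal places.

heavy drinkers with the outcome: 116 − 24 = 92
heavy drinkers without the outcome: 444 − 92 = 352
light drinkers without the outcome: 228 − 24 = 204
risk, heavy drinkers = 92/444 = 0.2072
risk, light drinkers = 24/228 = 0.1053
RR = 0.2072 / 0.1053 = 1.968

RR ≈ 1.968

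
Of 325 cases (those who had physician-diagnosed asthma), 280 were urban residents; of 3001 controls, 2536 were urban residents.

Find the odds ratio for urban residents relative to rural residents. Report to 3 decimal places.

OR = (280 × 465) / (2536 × 45) = 130200/114120 ≈ 1.141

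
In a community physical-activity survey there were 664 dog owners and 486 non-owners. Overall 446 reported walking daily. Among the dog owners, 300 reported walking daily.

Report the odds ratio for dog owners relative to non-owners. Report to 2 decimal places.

dog owners without the outcome: 664 − 300 = 364
non-owners with the outcome: 446 − 300 = 146
non-owners without the outcome: 486 − 146 = 340
OR = (300 × 340) / (364 × 146) = 102000/53144 ≈ 1.92

1.92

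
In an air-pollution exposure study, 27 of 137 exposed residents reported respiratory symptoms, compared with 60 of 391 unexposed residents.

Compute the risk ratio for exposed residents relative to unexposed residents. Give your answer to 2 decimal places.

risk, exposed residents = 27/137 = 0.1971
risk, unexposed residents = 60/391 = 0.1535
RR = 0.1971 / 0.1535 = 1.28

1.28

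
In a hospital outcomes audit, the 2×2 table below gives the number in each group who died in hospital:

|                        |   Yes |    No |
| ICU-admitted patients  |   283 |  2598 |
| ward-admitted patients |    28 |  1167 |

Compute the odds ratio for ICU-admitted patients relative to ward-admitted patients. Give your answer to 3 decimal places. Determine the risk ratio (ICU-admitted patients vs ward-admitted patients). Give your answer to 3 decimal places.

OR = 4.540; RR = 4.192

OR = (283 × 1167) / (2598 × 28) = 330261/72744 ≈ 4.540
risk, ICU-admitted patients = 283/2881 = 0.09823
risk, ward-admitted patients = 28/1195 = 0.02343
RR = 0.09823 / 0.02343 = 4.192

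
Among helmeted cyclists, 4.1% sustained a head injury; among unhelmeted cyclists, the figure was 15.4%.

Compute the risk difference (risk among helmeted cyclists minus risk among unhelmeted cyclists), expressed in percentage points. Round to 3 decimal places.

risk difference = 0.04100 − 0.15400 = -0.11300 → -11.300 percentage points

-11.300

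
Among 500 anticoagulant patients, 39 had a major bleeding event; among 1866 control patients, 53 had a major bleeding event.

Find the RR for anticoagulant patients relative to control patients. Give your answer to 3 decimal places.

risk, anticoagulant patients = 39/500 = 0.07800
risk, control patients = 53/1866 = 0.02840
RR = 0.07800 / 0.02840 = 2.746

RR = 2.746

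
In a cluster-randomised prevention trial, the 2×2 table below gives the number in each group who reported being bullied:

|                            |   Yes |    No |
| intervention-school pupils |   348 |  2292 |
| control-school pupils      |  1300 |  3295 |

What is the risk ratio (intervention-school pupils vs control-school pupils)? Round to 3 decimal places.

RR = 0.466

risk, intervention-school pupils = 348/2640 = 0.1318
risk, control-school pupils = 1300/4595 = 0.2829
RR = 0.1318 / 0.2829 = 0.466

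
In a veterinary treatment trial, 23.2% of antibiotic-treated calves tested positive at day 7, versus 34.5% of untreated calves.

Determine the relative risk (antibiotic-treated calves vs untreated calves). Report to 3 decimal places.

RR = 0.2320 / 0.3450 = 0.672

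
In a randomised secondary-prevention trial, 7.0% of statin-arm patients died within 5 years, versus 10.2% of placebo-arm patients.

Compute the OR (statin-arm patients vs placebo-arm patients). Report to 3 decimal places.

OR: 0.663

odds, statin-arm patients = 0.0700/0.9300 = 0.0753
odds, placebo-arm patients = 0.1020/0.8980 = 0.1136
OR = 0.0753 / 0.1136 = 0.663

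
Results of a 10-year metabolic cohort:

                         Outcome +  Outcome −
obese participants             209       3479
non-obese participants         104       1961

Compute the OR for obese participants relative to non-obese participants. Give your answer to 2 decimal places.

OR = (209 × 1961) / (3479 × 104) = 409849/361816 ≈ 1.13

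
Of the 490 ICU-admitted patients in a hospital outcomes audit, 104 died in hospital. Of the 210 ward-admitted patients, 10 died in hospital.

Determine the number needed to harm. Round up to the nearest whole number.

7

risk, ICU-admitted patients = 104/490 = 0.212245
risk, ward-admitted patients = 10/210 = 0.047619
absolute risk difference = 0.164626
1 / 0.164626 = 6.074 → round up → 7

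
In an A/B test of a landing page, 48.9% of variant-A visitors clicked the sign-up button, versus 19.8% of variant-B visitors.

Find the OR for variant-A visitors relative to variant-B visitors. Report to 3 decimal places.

odds, variant-A visitors = 0.4890/0.5110 = 0.9569
odds, variant-B visitors = 0.1980/0.8020 = 0.2469
OR = 0.9569 / 0.2469 = 3.876

3.876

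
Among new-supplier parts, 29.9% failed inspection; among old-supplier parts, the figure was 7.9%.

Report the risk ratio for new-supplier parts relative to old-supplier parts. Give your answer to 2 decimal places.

RR = 0.2990 / 0.0790 = 3.78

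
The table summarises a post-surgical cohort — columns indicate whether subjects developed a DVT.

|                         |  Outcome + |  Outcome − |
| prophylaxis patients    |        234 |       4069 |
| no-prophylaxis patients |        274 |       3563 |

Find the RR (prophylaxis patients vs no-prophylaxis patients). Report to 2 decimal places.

risk, prophylaxis patients = 234/4303 = 0.0544
risk, no-prophylaxis patients = 274/3837 = 0.0714
RR = 0.0544 / 0.0714 = 0.76

RR: 0.76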